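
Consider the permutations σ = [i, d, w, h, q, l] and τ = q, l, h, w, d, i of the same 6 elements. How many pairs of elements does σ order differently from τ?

Discordant pairs: 14

Assign each item its position (1..6) in the first ordering, then rewrite the second ordering as that position sequence:
positions: i→1, d→2, w→3, h→4, q→5, l→6
second ordering as positions: [5, 6, 4, 3, 2, 1]
Discordant pairs = inversions in this position sequence.
5: 4, 3, 2, 1 → 4
6: 4, 3, 2, 1 → 4
4: 3, 2, 1 → 3
3: 2, 1 → 2
2: 1 → 1
1: 0
Total: 4 + 4 + 3 + 2 + 1 + 0 = 14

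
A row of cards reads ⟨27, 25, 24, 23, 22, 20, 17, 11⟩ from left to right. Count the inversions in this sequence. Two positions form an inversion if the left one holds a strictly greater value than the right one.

Element-by-element contributions:
27 → 25, 24, 23, 22, 20, 17, 11 → 7
25 → 24, 23, 22, 20, 17, 11 → 6
24 → 23, 22, 20, 17, 11 → 5
23 → 22, 20, 17, 11 → 4
22 → 20, 17, 11 → 3
20 → 17, 11 → 2
17 → 11 → 1
11 → none → 0
Sum: 7 + 6 + 5 + 4 + 3 + 2 + 1 + 0 = 28

28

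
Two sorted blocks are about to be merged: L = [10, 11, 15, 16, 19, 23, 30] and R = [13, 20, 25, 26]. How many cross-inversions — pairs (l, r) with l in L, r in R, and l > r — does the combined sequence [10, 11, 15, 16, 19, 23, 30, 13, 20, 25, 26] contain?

Count, for every r in R, how many entries of L exceed r:
r = 13: 15, 16, 19, 23, 30 → 5
r = 20: 23, 30 → 2
r = 25: 30 → 1
r = 26: 30 → 1
Cross-inversions: 5 + 2 + 1 + 1 = 9

9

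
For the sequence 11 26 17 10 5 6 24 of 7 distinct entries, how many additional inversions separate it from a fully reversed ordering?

Maximum inversions for 7 distinct elements is C(7, 2) = 7·6/2 = 21.
Current inversions — for each element, count later smaller elements:
11: 3
26: 5
17: 3
10: 2
5: 0
6: 0
24: 0
Current total: 3 + 5 + 3 + 2 + 0 + 0 + 0 = 13
Shortfall: 21 − 13 = 8

8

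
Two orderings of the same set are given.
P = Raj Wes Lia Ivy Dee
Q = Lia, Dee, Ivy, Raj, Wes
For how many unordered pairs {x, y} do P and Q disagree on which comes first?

Assign each item its position (1..5) in the first ordering, then rewrite the second ordering as that position sequence:
positions: Raj→1, Wes→2, Lia→3, Ivy→4, Dee→5
second ordering as positions: [3, 5, 4, 1, 2]
Discordant pairs = inversions in this position sequence.
3: 1, 2 → 2
5: 4, 1, 2 → 3
4: 1, 2 → 2
1: 0
2: 0
Total: 2 + 3 + 2 + 0 + 0 = 7

7 disagreeing pairs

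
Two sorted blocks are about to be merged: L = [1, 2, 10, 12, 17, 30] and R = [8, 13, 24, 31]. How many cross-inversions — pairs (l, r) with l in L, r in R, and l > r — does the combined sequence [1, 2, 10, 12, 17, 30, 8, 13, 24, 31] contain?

Count, for every r in R, how many entries of L exceed r:
r = 8: 10, 12, 17, 30 → 4
r = 13: 17, 30 → 2
r = 24: 30 → 1
r = 31: none → 0
Cross-inversions: 4 + 2 + 1 + 0 = 7

There are 7 split inversions.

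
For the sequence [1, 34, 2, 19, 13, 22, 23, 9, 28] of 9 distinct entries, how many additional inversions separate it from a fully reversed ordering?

Maximum inversions for 9 distinct elements is C(9, 2) = 9·8/2 = 36.
Current inversions — for each element, count later smaller elements:
1: 0
34: 7
2: 0
19: 2
13: 1
22: 1
23: 1
9: 0
28: 0
Current total: 0 + 7 + 0 + 2 + 1 + 1 + 1 + 0 + 0 = 12
Shortfall: 36 − 12 = 24

24 inversions short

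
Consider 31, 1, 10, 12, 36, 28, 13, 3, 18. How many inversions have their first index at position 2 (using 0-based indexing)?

The element at index 2 is 10.
Elements after it: 12, 36, 28, 13, 3, 18
Those smaller than 10: 3

1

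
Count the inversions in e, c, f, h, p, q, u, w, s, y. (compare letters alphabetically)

3

Element-by-element contributions:
e → c → 1
c → none → 0
f → none → 0
h → none → 0
p → none → 0
q → none → 0
u → s → 1
w → s → 1
s → none → 0
y → none → 0
Sum: 1 + 0 + 0 + 0 + 0 + 0 + 1 + 1 + 0 + 0 = 3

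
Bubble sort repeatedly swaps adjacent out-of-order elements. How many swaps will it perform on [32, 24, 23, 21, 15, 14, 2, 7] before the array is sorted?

27

The minimum number of adjacent swaps to sort an array equals its inversion count, since every such swap removes exactly one inversion.
Count inversions — for each element, later elements that are smaller:
32: 24, 23, 21, 15, 14, 2, 7 → 7
24: 23, 21, 15, 14, 2, 7 → 6
23: 21, 15, 14, 2, 7 → 5
21: 15, 14, 2, 7 → 4
15: 14, 2, 7 → 3
14: 2, 7 → 2
2: none → 0
7: none → 0
Total inversions: 7 + 6 + 5 + 4 + 3 + 2 + 0 + 0 = 27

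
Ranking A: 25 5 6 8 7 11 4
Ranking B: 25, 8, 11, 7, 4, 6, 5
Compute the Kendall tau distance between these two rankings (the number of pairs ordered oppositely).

Assign each item its position (1..7) in the first ordering, then rewrite the second ordering as that position sequence:
positions: 25→1, 5→2, 6→3, 8→4, 7→5, 11→6, 4→7
second ordering as positions: [1, 4, 6, 5, 7, 3, 2]
Discordant pairs = inversions in this position sequence.
1: 0
4: 3, 2 → 2
6: 5, 3, 2 → 3
5: 3, 2 → 2
7: 3, 2 → 2
3: 2 → 1
2: 0
Total: 0 + 2 + 3 + 2 + 2 + 1 + 0 = 10

There are 10 discordant pairs.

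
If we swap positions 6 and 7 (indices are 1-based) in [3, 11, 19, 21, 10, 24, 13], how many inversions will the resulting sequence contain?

There are 5 inversions.

Positions 6 and 7 hold 24 and 13; after swapping, the array is [3, 11, 19, 21, 10, 13, 24].
For each element, count later entries that are smaller:
3 → none → 0
11 → 10 → 1
19 → 10, 13 → 2
21 → 10, 13 → 2
10 → none → 0
13 → none → 0
24 → none → 0
Sum: 0 + 1 + 2 + 2 + 0 + 0 + 0 = 5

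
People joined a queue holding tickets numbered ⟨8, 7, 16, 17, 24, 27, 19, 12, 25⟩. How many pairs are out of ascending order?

There are 9 out-of-order pairs.

Count, for each position, how many later elements it exceeds:
8: 1
7: 0
16: 1
17: 1
24: 2
27: 3
19: 1
12: 0
25: 0
Sum: 1 + 0 + 1 + 1 + 2 + 3 + 1 + 0 + 0 = 9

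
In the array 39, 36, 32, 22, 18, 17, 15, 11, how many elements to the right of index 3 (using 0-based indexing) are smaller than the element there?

4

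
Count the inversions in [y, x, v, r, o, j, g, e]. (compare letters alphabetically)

For each element, count later entries that are smaller:
y → x, v, r, o, j, g, e → 7
x → v, r, o, j, g, e → 6
v → r, o, j, g, e → 5
r → o, j, g, e → 4
o → j, g, e → 3
j → g, e → 2
g → e → 1
e → none → 0
Sum: 7 + 6 + 5 + 4 + 3 + 2 + 1 + 0 = 28

28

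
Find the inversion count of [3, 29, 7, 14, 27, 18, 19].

Inversion pairs (indices are 1-based):
(2,3): 29 > 7
(2,4): 29 > 14
(2,5): 29 > 27
(2,6): 29 > 18
(2,7): 29 > 19
(5,6): 27 > 18
(5,7): 27 > 19
That's 7 pairs.

7 out-of-order pairs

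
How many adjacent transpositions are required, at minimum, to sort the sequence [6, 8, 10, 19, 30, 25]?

1

Each adjacent swap fixes exactly one inversion, so the minimum swap count equals the number of inversions.
Count inversions — for each element, later elements that are smaller:
6: none → 0
8: none → 0
10: none → 0
19: none → 0
30: 25 → 1
25: none → 0
Total inversions: 0 + 0 + 0 + 0 + 1 + 0 = 1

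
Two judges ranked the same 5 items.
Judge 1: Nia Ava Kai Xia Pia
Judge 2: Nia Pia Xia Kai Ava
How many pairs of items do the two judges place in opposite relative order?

Assign each item its position (1..5) in the first ordering, then rewrite the second ordering as that position sequence:
positions: Nia→1, Ava→2, Kai→3, Xia→4, Pia→5
second ordering as positions: [1, 5, 4, 3, 2]
Discordant pairs = inversions in this position sequence.
1: 0
5: 4, 3, 2 → 3
4: 3, 2 → 2
3: 2 → 1
2: 0
Total: 0 + 3 + 2 + 1 + 0 = 6

There are 6 discordant pairs.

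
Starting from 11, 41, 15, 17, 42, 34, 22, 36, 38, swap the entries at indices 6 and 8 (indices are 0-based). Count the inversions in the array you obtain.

14

Positions 6 and 8 hold 22 and 38; after swapping, the array is [11, 41, 15, 17, 42, 34, 38, 36, 22].
Element-by-element contributions:
11: 0
41: 6
15: 0
17: 0
42: 4
34: 1
38: 2
36: 1
22: 0
Sum: 0 + 6 + 0 + 0 + 4 + 1 + 2 + 1 + 0 = 14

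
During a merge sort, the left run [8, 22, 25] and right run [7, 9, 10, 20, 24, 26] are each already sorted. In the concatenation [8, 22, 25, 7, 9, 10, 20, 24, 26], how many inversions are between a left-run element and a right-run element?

Take each right-half value and tally the left-half values above it:
r = 7: 8, 22, 25 → 3
r = 9: 22, 25 → 2
r = 10: 22, 25 → 2
r = 20: 22, 25 → 2
r = 24: 25 → 1
r = 26: none → 0
Cross-inversions: 3 + 2 + 2 + 2 + 1 + 0 = 10

10 cross-inversions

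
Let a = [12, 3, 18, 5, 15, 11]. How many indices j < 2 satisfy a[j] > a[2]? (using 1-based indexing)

1

The element at index 2 is 3.
Elements before it: 12
Those larger than 3: 12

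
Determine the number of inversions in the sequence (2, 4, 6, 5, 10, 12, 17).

Inversion pairs (indices are 0-based):
(2,3): 6 > 5
That's 1 pair.

1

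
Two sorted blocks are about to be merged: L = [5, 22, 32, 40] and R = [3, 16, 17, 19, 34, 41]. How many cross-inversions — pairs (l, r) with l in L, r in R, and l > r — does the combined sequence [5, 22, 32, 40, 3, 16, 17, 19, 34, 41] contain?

14

Count, for every r in R, how many entries of L exceed r:
r = 3: 5, 22, 32, 40 → 4
r = 16: 22, 32, 40 → 3
r = 17: 22, 32, 40 → 3
r = 19: 22, 32, 40 → 3
r = 34: 40 → 1
r = 41: none → 0
Cross-inversions: 4 + 3 + 3 + 3 + 1 + 0 = 14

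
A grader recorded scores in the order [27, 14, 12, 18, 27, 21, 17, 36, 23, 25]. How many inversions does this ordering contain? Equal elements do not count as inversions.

16 inversions

Sweep left to right; for each value list the smaller values that follow it:
27 → 14, 12, 18, 21, 17, 23, 25 → 7
14 → 12 → 1
12 → none → 0
18 → 17 → 1
27 → 21, 17, 23, 25 → 4
21 → 17 → 1
17 → none → 0
36 → 23, 25 → 2
23 → none → 0
25 → none → 0
Sum: 7 + 1 + 0 + 1 + 4 + 1 + 0 + 2 + 0 + 0 = 16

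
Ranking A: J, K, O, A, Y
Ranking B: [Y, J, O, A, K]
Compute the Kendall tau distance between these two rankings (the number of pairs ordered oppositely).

Assign each item its position (1..5) in the first ordering, then rewrite the second ordering as that position sequence:
positions: J→1, K→2, O→3, A→4, Y→5
second ordering as positions: [5, 1, 3, 4, 2]
Discordant pairs = inversions in this position sequence.
5: 1, 3, 4, 2 → 4
1: 0
3: 2 → 1
4: 2 → 1
2: 0
Total: 4 + 0 + 1 + 1 + 0 = 6

6 discordant pairs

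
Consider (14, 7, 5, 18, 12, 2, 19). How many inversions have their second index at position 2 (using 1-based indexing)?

1 such element

The element at index 2 is 7.
Elements before it: 14
Those larger than 7: 14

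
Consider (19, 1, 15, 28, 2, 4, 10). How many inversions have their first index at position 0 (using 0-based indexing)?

5 such elements

The element at index 0 is 19.
Elements after it: 1, 15, 28, 2, 4, 10
Those smaller than 19: 1, 15, 2, 4, 10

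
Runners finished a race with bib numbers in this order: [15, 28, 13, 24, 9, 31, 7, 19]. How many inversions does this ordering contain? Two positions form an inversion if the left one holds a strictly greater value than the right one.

16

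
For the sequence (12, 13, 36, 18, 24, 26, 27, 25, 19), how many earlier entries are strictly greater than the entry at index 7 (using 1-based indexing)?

1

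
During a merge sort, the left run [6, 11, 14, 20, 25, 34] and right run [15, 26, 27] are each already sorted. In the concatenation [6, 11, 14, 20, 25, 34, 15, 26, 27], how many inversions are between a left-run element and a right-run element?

Take each right-half value and tally the left-half values above it:
r = 15: 20, 25, 34 → 3
r = 26: 34 → 1
r = 27: 34 → 1
Cross-inversions: 3 + 1 + 1 = 5

Cross-inversions: 5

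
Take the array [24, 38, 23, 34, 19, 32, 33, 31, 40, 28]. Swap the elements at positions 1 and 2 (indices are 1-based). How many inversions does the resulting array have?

22

Positions 1 and 2 hold 24 and 38; after swapping, the array is [38, 24, 23, 34, 19, 32, 33, 31, 40, 28].
Sweep left to right; for each value list the smaller values that follow it:
38: 8
24: 2
23: 1
34: 5
19: 0
32: 2
33: 2
31: 1
40: 1
28: 0
Sum: 8 + 2 + 1 + 5 + 0 + 2 + 2 + 1 + 1 + 0 = 22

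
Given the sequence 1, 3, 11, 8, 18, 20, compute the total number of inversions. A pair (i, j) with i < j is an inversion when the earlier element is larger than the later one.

1

Out-of-order index pairs (1-indexed):
(3,4): 11 > 8
That's 1 pair.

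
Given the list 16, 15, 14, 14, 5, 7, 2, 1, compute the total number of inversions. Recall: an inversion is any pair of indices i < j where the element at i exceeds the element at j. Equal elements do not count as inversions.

Sweep left to right; for each value list the smaller values that follow it:
16: 7
15: 6
14: 4
14: 4
5: 2
7: 2
2: 1
1: 0
Sum: 7 + 6 + 4 + 4 + 2 + 2 + 1 + 0 = 26

26 out-of-order pairs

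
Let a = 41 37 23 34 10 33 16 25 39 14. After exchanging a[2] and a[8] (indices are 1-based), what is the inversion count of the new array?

25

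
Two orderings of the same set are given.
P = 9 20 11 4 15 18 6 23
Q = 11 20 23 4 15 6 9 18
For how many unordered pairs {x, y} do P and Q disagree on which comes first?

There are 12 disagreeing pairs.

Assign each item its position (1..8) in the first ordering, then rewrite the second ordering as that position sequence:
positions: 9→1, 20→2, 11→3, 4→4, 15→5, 18→6, 6→7, 23→8
second ordering as positions: [3, 2, 8, 4, 5, 7, 1, 6]
Discordant pairs = inversions in this position sequence.
3: 2, 1 → 2
2: 1 → 1
8: 4, 5, 7, 1, 6 → 5
4: 1 → 1
5: 1 → 1
7: 1, 6 → 2
1: 0
6: 0
Total: 2 + 1 + 5 + 1 + 1 + 2 + 0 + 0 = 12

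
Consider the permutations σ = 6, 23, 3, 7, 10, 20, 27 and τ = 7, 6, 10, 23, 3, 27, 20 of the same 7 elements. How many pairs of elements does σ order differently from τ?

Discordant pairs: 6

Assign each item its position (1..7) in the first ordering, then rewrite the second ordering as that position sequence:
positions: 6→1, 23→2, 3→3, 7→4, 10→5, 20→6, 27→7
second ordering as positions: [4, 1, 5, 2, 3, 7, 6]
Discordant pairs = inversions in this position sequence.
4: 1, 2, 3 → 3
1: 0
5: 2, 3 → 2
2: 0
3: 0
7: 6 → 1
6: 0
Total: 3 + 0 + 2 + 0 + 0 + 1 + 0 = 6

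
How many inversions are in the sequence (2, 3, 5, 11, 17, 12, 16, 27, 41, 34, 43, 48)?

Sweep left to right; for each value list the smaller values that follow it:
2: 0
3: 0
5: 0
11: 0
17: 2
12: 0
16: 0
27: 0
41: 1
34: 0
43: 0
48: 0
Sum: 0 + 0 + 0 + 0 + 2 + 0 + 0 + 0 + 1 + 0 + 0 + 0 = 3

3 inversions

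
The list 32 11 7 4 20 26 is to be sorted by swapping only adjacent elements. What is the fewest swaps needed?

Minimum adjacent swaps = number of inversions (each swap of adjacent out-of-order elements removes one inversion and no swap can remove more).
Count inversions — for each element, later elements that are smaller:
32: 11, 7, 4, 20, 26 → 5
11: 7, 4 → 2
7: 4 → 1
4: none → 0
20: none → 0
26: none → 0
Total inversions: 5 + 2 + 1 + 0 + 0 + 0 = 8

Swaps: 8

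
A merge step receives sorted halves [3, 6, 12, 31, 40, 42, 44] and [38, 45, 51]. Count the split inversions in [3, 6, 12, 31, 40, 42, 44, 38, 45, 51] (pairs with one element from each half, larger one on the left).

For each element r of the right run, count left-run elements greater than r:
r = 38: 40, 42, 44 → 3
r = 45: none → 0
r = 51: none → 0
Cross-inversions: 3 + 0 + 0 = 3

3 cross-inversions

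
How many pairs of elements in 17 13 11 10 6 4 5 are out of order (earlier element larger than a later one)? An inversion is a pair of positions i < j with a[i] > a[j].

20 out-of-order pairs

Count, for each position, how many later elements it exceeds:
17 → 13, 11, 10, 6, 4, 5 → 6
13 → 11, 10, 6, 4, 5 → 5
11 → 10, 6, 4, 5 → 4
10 → 6, 4, 5 → 3
6 → 4, 5 → 2
4 → none → 0
5 → none → 0
Sum: 6 + 5 + 4 + 3 + 2 + 0 + 0 = 20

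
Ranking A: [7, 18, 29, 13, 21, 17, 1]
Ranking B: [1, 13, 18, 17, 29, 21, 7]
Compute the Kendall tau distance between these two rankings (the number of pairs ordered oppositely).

Assign each item its position (1..7) in the first ordering, then rewrite the second ordering as that position sequence:
positions: 7→1, 18→2, 29→3, 13→4, 21→5, 17→6, 1→7
second ordering as positions: [7, 4, 2, 6, 3, 5, 1]
Discordant pairs = inversions in this position sequence.
7: 4, 2, 6, 3, 5, 1 → 6
4: 2, 3, 1 → 3
2: 1 → 1
6: 3, 5, 1 → 3
3: 1 → 1
5: 1 → 1
1: 0
Total: 6 + 3 + 1 + 3 + 1 + 1 + 0 = 15

Discordant pairs: 15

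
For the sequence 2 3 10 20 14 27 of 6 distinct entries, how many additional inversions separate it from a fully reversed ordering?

Maximum inversions for 6 distinct elements is C(6, 2) = 6·5/2 = 15.
Current inversions — for each element, count later smaller elements:
2: 0
3: 0
10: 0
20: 1
14: 0
27: 0
Current total: 0 + 0 + 0 + 1 + 0 + 0 = 1
Shortfall: 15 − 1 = 14

14 inversions short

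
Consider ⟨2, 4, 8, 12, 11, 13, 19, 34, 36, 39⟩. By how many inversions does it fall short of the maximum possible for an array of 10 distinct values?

44 inversions short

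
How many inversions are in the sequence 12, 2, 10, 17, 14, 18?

3 out-of-order pairs

Inversion pairs (indices are 1-based):
(1,2): 12 > 2
(1,3): 12 > 10
(4,5): 17 > 14
That's 3 pairs.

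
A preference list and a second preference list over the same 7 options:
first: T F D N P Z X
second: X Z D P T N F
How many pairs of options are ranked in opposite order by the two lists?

17

Assign each item its position (1..7) in the first ordering, then rewrite the second ordering as that position sequence:
positions: T→1, F→2, D→3, N→4, P→5, Z→6, X→7
second ordering as positions: [7, 6, 3, 5, 1, 4, 2]
Discordant pairs = inversions in this position sequence.
7: 6, 3, 5, 1, 4, 2 → 6
6: 3, 5, 1, 4, 2 → 5
3: 1, 2 → 2
5: 1, 4, 2 → 3
1: 0
4: 2 → 1
2: 0
Total: 6 + 5 + 2 + 3 + 0 + 1 + 0 = 17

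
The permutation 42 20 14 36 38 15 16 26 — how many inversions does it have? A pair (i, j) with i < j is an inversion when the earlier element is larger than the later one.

Element-by-element contributions:
42: 7
20: 3
14: 0
36: 3
38: 3
15: 0
16: 0
26: 0
Sum: 7 + 3 + 0 + 3 + 3 + 0 + 0 + 0 = 16

There are 16 out-of-order pairs.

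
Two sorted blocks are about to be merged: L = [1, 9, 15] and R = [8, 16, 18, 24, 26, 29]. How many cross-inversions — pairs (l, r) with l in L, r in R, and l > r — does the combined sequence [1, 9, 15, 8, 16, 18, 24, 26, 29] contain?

2

Take each right-half value and tally the left-half values above it:
r = 8: 9, 15 → 2
r = 16: none → 0
r = 18: none → 0
r = 24: none → 0
r = 26: none → 0
r = 29: none → 0
Cross-inversions: 2 + 0 + 0 + 0 + 0 + 0 = 2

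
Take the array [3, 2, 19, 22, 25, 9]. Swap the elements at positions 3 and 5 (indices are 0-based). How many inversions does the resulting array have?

Positions 3 and 5 hold 22 and 9; after swapping, the array is [3, 2, 19, 9, 25, 22].
For each element, count later entries that are smaller:
3: 1
2: 0
19: 1
9: 0
25: 1
22: 0
Sum: 1 + 0 + 1 + 0 + 1 + 0 = 3

Inversions: 3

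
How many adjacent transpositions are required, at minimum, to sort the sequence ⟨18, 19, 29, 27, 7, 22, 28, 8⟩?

Minimum adjacent swaps = number of inversions (each swap of adjacent out-of-order elements removes one inversion and no swap can remove more).
Count inversions — for each element, later elements that are smaller:
18: 7, 8 → 2
19: 7, 8 → 2
29: 27, 7, 22, 28, 8 → 5
27: 7, 22, 8 → 3
7: none → 0
22: 8 → 1
28: 8 → 1
8: none → 0
Total inversions: 2 + 2 + 5 + 3 + 0 + 1 + 1 + 0 = 14

14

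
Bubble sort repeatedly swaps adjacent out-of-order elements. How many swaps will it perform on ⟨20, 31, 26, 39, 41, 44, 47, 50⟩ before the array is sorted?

Minimum adjacent swaps = number of inversions (each swap of adjacent out-of-order elements removes one inversion and no swap can remove more).
Count inversions — for each element, later elements that are smaller:
20: none → 0
31: 26 → 1
26: none → 0
39: none → 0
41: none → 0
44: none → 0
47: none → 0
50: none → 0
Total inversions: 0 + 1 + 0 + 0 + 0 + 0 + 0 + 0 = 1

Swaps: 1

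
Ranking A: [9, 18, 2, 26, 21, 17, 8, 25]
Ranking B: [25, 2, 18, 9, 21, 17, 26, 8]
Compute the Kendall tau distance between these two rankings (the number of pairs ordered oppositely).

12 discordant pairs

Assign each item its position (1..8) in the first ordering, then rewrite the second ordering as that position sequence:
positions: 9→1, 18→2, 2→3, 26→4, 21→5, 17→6, 8→7, 25→8
second ordering as positions: [8, 3, 2, 1, 5, 6, 4, 7]
Discordant pairs = inversions in this position sequence.
8: 3, 2, 1, 5, 6, 4, 7 → 7
3: 2, 1 → 2
2: 1 → 1
1: 0
5: 4 → 1
6: 4 → 1
4: 0
7: 0
Total: 7 + 2 + 1 + 0 + 1 + 1 + 0 + 0 = 12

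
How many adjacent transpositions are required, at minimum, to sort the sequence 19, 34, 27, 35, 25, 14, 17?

14

The minimum number of adjacent swaps to sort an array equals its inversion count, since every such swap removes exactly one inversion.
Count inversions — for each element, later elements that are smaller:
19: 14, 17 → 2
34: 27, 25, 14, 17 → 4
27: 25, 14, 17 → 3
35: 25, 14, 17 → 3
25: 14, 17 → 2
14: none → 0
17: none → 0
Total inversions: 2 + 4 + 3 + 3 + 2 + 0 + 0 = 14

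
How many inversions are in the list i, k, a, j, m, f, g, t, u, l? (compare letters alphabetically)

Element-by-element contributions:
i → a, f, g → 3
k → a, j, f, g → 4
a → none → 0
j → f, g → 2
m → f, g, l → 3
f → none → 0
g → none → 0
t → l → 1
u → l → 1
l → none → 0
Sum: 3 + 4 + 0 + 2 + 3 + 0 + 0 + 1 + 1 + 0 = 14

There are 14 out-of-order pairs.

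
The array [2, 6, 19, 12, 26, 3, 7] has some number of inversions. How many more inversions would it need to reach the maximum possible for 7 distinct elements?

13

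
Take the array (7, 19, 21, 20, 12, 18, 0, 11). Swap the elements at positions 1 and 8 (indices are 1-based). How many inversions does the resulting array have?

19

Positions 1 and 8 hold 7 and 11; after swapping, the array is [11, 19, 21, 20, 12, 18, 0, 7].
For each element, count later entries that are smaller:
11 → 0, 7 → 2
19 → 12, 18, 0, 7 → 4
21 → 20, 12, 18, 0, 7 → 5
20 → 12, 18, 0, 7 → 4
12 → 0, 7 → 2
18 → 0, 7 → 2
0 → none → 0
7 → none → 0
Sum: 2 + 4 + 5 + 4 + 2 + 2 + 0 + 0 = 19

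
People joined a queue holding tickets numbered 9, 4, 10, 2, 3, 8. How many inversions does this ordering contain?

Count, for each position, how many later elements it exceeds:
9 → 4, 2, 3, 8 → 4
4 → 2, 3 → 2
10 → 2, 3, 8 → 3
2 → none → 0
3 → none → 0
8 → none → 0
Sum: 4 + 2 + 3 + 0 + 0 + 0 = 9

9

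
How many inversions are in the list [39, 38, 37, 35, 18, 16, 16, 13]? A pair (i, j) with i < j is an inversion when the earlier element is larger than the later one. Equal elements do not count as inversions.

27 out-of-order pairs

For each element, count later entries that are smaller:
39: 7
38: 6
37: 5
35: 4
18: 3
16: 1
16: 1
13: 0
Sum: 7 + 6 + 5 + 4 + 3 + 1 + 1 + 0 = 27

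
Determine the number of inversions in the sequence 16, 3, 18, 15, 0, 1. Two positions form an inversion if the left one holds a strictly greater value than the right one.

Out-of-order index pairs (1-indexed):
(1,2): 16 > 3
(1,4): 16 > 15
(1,5): 16 > 0
(1,6): 16 > 1
(2,5): 3 > 0
(2,6): 3 > 1
(3,4): 18 > 15
(3,5): 18 > 0
(3,6): 18 > 1
(4,5): 15 > 0
(4,6): 15 > 1
That's 11 pairs.

11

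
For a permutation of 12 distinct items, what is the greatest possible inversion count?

Inversions: 66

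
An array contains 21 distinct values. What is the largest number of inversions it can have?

210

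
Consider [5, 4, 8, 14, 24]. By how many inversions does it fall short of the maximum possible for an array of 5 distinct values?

Maximum inversions for 5 distinct elements is C(5, 2) = 5·4/2 = 10.
Current inversions — for each element, count later smaller elements:
5: 1
4: 0
8: 0
14: 0
24: 0
Current total: 1 + 0 + 0 + 0 + 0 = 1
Shortfall: 10 − 1 = 9

9 inversions short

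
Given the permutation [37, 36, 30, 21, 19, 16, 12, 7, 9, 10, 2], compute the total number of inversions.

52

For each element, count later entries that are smaller:
37 → 36, 30, 21, 19, 16, 12, 7, 9, 10, 2 → 10
36 → 30, 21, 19, 16, 12, 7, 9, 10, 2 → 9
30 → 21, 19, 16, 12, 7, 9, 10, 2 → 8
21 → 19, 16, 12, 7, 9, 10, 2 → 7
19 → 16, 12, 7, 9, 10, 2 → 6
16 → 12, 7, 9, 10, 2 → 5
12 → 7, 9, 10, 2 → 4
7 → 2 → 1
9 → 2 → 1
10 → 2 → 1
2 → none → 0
Sum: 10 + 9 + 8 + 7 + 6 + 5 + 4 + 1 + 1 + 1 + 0 = 52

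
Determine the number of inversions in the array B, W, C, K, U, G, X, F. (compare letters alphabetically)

Sweep left to right; for each value list the smaller values that follow it:
B → none → 0
W → C, K, U, G, F → 5
C → none → 0
K → G, F → 2
U → G, F → 2
G → F → 1
X → F → 1
F → none → 0
Sum: 0 + 5 + 0 + 2 + 2 + 1 + 1 + 0 = 11

Out-of-order pairs: 11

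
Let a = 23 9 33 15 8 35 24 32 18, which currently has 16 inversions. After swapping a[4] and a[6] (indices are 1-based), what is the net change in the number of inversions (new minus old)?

+1

Positions 4 and 6 hold 15 and 35; after swapping, the array is [23, 9, 33, 35, 8, 15, 24, 32, 18].
Count, for each position, how many later elements it exceeds:
23: 4
9: 1
33: 5
35: 5
8: 0
15: 0
24: 1
32: 1
18: 0
Sum: 4 + 1 + 5 + 5 + 0 + 0 + 1 + 1 + 0 = 17
Change: 17 − 16 = +1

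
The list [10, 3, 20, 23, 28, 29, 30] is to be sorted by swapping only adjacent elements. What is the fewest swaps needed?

1 adjacent swap

Each adjacent swap fixes exactly one inversion, so the minimum swap count equals the number of inversions.
Count inversions — for each element, later elements that are smaller:
10: 3 → 1
3: none → 0
20: none → 0
23: none → 0
28: none → 0
29: none → 0
30: none → 0
Total inversions: 1 + 0 + 0 + 0 + 0 + 0 + 0 = 1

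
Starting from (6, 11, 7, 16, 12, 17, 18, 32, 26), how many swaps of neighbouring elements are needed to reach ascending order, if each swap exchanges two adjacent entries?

Each adjacent swap fixes exactly one inversion, so the minimum swap count equals the number of inversions.
Count inversions — for each element, later elements that are smaller:
6: none → 0
11: 7 → 1
7: none → 0
16: 12 → 1
12: none → 0
17: none → 0
18: none → 0
32: 26 → 1
26: none → 0
Total inversions: 0 + 1 + 0 + 1 + 0 + 0 + 0 + 1 + 0 = 3

3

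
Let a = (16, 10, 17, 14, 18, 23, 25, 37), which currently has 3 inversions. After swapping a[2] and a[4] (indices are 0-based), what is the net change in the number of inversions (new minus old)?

Positions 2 and 4 hold 17 and 18; after swapping, the array is [16, 10, 18, 14, 17, 23, 25, 37].
Count, for each position, how many later elements it exceeds:
16: 2
10: 0
18: 2
14: 0
17: 0
23: 0
25: 0
37: 0
Sum: 2 + 0 + 2 + 0 + 0 + 0 + 0 + 0 = 4
Change: 4 − 3 = +1

+1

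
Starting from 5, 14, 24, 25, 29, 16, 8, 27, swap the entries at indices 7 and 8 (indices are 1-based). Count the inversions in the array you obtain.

Positions 7 and 8 hold 8 and 27; after swapping, the array is [5, 14, 24, 25, 29, 16, 27, 8].
Sweep left to right; for each value list the smaller values that follow it:
5: 0
14: 1
24: 2
25: 2
29: 3
16: 1
27: 1
8: 0
Sum: 0 + 1 + 2 + 2 + 3 + 1 + 1 + 0 = 10

10 inversions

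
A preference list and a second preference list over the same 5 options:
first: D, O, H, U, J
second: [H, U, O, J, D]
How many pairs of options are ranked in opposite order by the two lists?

Assign each item its position (1..5) in the first ordering, then rewrite the second ordering as that position sequence:
positions: D→1, O→2, H→3, U→4, J→5
second ordering as positions: [3, 4, 2, 5, 1]
Discordant pairs = inversions in this position sequence.
3: 2, 1 → 2
4: 2, 1 → 2
2: 1 → 1
5: 1 → 1
1: 0
Total: 2 + 2 + 1 + 1 + 0 = 6

6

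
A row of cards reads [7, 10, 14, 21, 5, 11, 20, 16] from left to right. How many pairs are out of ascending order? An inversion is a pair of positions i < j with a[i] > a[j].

Element-by-element contributions:
7 → 5 → 1
10 → 5 → 1
14 → 5, 11 → 2
21 → 5, 11, 20, 16 → 4
5 → none → 0
11 → none → 0
20 → 16 → 1
16 → none → 0
Sum: 1 + 1 + 2 + 4 + 0 + 0 + 1 + 0 = 9

9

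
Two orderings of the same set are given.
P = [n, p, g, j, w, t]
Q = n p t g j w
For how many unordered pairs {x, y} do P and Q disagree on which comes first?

Assign each item its position (1..6) in the first ordering, then rewrite the second ordering as that position sequence:
positions: n→1, p→2, g→3, j→4, w→5, t→6
second ordering as positions: [1, 2, 6, 3, 4, 5]
Discordant pairs = inversions in this position sequence.
1: 0
2: 0
6: 3, 4, 5 → 3
3: 0
4: 0
5: 0
Total: 0 + 0 + 3 + 0 + 0 + 0 = 3

3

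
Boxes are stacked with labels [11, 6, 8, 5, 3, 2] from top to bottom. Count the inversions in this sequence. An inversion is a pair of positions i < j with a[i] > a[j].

14

For each element, count later entries that are smaller:
11 → 6, 8, 5, 3, 2 → 5
6 → 5, 3, 2 → 3
8 → 5, 3, 2 → 3
5 → 3, 2 → 2
3 → 2 → 1
2 → none → 0
Sum: 5 + 3 + 3 + 2 + 1 + 0 = 14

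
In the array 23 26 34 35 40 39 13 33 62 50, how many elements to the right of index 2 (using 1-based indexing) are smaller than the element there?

1 such element

The element at index 2 is 26.
Elements after it: 34, 35, 40, 39, 13, 33, 62, 50
Those smaller than 26: 13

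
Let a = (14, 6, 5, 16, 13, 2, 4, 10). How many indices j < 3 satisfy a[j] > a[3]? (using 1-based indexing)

2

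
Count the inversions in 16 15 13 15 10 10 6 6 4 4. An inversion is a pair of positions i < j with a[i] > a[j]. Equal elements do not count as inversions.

40

Sweep left to right; for each value list the smaller values that follow it:
16 → 15, 13, 15, 10, 10, 6, 6, 4, 4 → 9
15 → 13, 10, 10, 6, 6, 4, 4 → 7
13 → 10, 10, 6, 6, 4, 4 → 6
15 → 10, 10, 6, 6, 4, 4 → 6
10 → 6, 6, 4, 4 → 4
10 → 6, 6, 4, 4 → 4
6 → 4, 4 → 2
6 → 4, 4 → 2
4 → none → 0
4 → none → 0
Sum: 9 + 7 + 6 + 6 + 4 + 4 + 2 + 2 + 0 + 0 = 40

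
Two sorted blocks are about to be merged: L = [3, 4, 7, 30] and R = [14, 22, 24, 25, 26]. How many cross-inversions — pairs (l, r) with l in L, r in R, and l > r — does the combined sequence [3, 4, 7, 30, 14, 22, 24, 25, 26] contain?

5

Count, for every r in R, how many entries of L exceed r:
r = 14: 30 → 1
r = 22: 30 → 1
r = 24: 30 → 1
r = 25: 30 → 1
r = 26: 30 → 1
Cross-inversions: 1 + 1 + 1 + 1 + 1 = 5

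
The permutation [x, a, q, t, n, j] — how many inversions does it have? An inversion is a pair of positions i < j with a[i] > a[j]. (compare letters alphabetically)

10

Element-by-element contributions:
x → a, q, t, n, j → 5
a → none → 0
q → n, j → 2
t → n, j → 2
n → j → 1
j → none → 0
Sum: 5 + 0 + 2 + 2 + 1 + 0 = 10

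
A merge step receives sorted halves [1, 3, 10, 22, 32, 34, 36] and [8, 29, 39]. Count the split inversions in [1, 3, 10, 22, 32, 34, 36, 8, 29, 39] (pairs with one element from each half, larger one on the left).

Count, for every r in R, how many entries of L exceed r:
r = 8: 10, 22, 32, 34, 36 → 5
r = 29: 32, 34, 36 → 3
r = 39: none → 0
Cross-inversions: 5 + 3 + 0 = 8

8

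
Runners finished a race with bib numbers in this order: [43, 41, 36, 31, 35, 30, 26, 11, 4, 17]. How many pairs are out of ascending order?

There are 42 inversions.

Element-by-element contributions:
43 → 41, 36, 31, 35, 30, 26, 11, 4, 17 → 9
41 → 36, 31, 35, 30, 26, 11, 4, 17 → 8
36 → 31, 35, 30, 26, 11, 4, 17 → 7
31 → 30, 26, 11, 4, 17 → 5
35 → 30, 26, 11, 4, 17 → 5
30 → 26, 11, 4, 17 → 4
26 → 11, 4, 17 → 3
11 → 4 → 1
4 → none → 0
17 → none → 0
Sum: 9 + 8 + 7 + 5 + 5 + 4 + 3 + 1 + 0 + 0 = 42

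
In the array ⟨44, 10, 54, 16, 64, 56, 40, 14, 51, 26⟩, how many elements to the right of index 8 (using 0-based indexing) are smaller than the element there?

1

The element at index 8 is 51.
Elements after it: 26
Those smaller than 51: 26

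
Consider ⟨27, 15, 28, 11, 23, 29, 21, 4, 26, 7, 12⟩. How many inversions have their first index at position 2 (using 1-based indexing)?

4

The element at index 2 is 15.
Elements after it: 28, 11, 23, 29, 21, 4, 26, 7, 12
Those smaller than 15: 11, 4, 7, 12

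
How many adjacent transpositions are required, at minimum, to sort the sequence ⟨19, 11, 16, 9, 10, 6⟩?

13

Minimum adjacent swaps = number of inversions (each swap of adjacent out-of-order elements removes one inversion and no swap can remove more).
Count inversions — for each element, later elements that are smaller:
19: 11, 16, 9, 10, 6 → 5
11: 9, 10, 6 → 3
16: 9, 10, 6 → 3
9: 6 → 1
10: 6 → 1
6: none → 0
Total inversions: 5 + 3 + 3 + 1 + 1 + 0 = 13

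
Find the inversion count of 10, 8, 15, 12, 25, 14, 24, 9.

Inversions: 11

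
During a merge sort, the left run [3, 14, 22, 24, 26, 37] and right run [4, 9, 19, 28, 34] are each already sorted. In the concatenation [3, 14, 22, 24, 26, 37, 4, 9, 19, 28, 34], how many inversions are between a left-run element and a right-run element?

16 cross-inversions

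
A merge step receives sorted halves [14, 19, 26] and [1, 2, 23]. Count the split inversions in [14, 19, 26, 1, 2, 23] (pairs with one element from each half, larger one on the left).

7 split inversions

Take each right-half value and tally the left-half values above it:
r = 1: 14, 19, 26 → 3
r = 2: 14, 19, 26 → 3
r = 23: 26 → 1
Cross-inversions: 3 + 3 + 1 = 7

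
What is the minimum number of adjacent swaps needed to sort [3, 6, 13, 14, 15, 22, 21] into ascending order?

Each adjacent swap fixes exactly one inversion, so the minimum swap count equals the number of inversions.
Count inversions — for each element, later elements that are smaller:
3: none → 0
6: none → 0
13: none → 0
14: none → 0
15: none → 0
22: 21 → 1
21: none → 0
Total inversions: 0 + 0 + 0 + 0 + 0 + 1 + 0 = 1

1 adjacent swap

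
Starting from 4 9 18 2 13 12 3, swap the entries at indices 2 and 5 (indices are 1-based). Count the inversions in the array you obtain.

Positions 2 and 5 hold 9 and 13; after swapping, the array is [4, 13, 18, 2, 9, 12, 3].
Element-by-element contributions:
4: 2
13: 4
18: 4
2: 0
9: 1
12: 1
3: 0
Sum: 2 + 4 + 4 + 0 + 1 + 1 + 0 = 12

12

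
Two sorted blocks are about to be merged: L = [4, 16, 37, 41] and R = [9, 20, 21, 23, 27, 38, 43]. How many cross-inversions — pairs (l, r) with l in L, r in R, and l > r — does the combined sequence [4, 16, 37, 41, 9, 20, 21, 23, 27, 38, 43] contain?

Take each right-half value and tally the left-half values above it:
r = 9: 16, 37, 41 → 3
r = 20: 37, 41 → 2
r = 21: 37, 41 → 2
r = 23: 37, 41 → 2
r = 27: 37, 41 → 2
r = 38: 41 → 1
r = 43: none → 0
Cross-inversions: 3 + 2 + 2 + 2 + 2 + 1 + 0 = 12

12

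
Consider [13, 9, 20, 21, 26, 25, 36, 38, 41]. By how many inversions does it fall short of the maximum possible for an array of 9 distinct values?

34 inversions short

Maximum inversions for 9 distinct elements is C(9, 2) = 9·8/2 = 36.
Current inversions — for each element, count later smaller elements:
13: 1
9: 0
20: 0
21: 0
26: 1
25: 0
36: 0
38: 0
41: 0
Current total: 1 + 0 + 0 + 0 + 1 + 0 + 0 + 0 + 0 = 2
Shortfall: 36 − 2 = 34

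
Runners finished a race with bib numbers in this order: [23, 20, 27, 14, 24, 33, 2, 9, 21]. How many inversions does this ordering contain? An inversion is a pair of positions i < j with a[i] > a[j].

21

Sweep left to right; for each value list the smaller values that follow it:
23 → 20, 14, 2, 9, 21 → 5
20 → 14, 2, 9 → 3
27 → 14, 24, 2, 9, 21 → 5
14 → 2, 9 → 2
24 → 2, 9, 21 → 3
33 → 2, 9, 21 → 3
2 → none → 0
9 → none → 0
21 → none → 0
Sum: 5 + 3 + 5 + 2 + 3 + 3 + 0 + 0 + 0 = 21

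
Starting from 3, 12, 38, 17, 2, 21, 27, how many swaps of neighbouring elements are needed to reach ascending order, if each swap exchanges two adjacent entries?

7 swaps

Minimum adjacent swaps = number of inversions (each swap of adjacent out-of-order elements removes one inversion and no swap can remove more).
Count inversions — for each element, later elements that are smaller:
3: 2 → 1
12: 2 → 1
38: 17, 2, 21, 27 → 4
17: 2 → 1
2: none → 0
21: none → 0
27: none → 0
Total inversions: 1 + 1 + 4 + 1 + 0 + 0 + 0 = 7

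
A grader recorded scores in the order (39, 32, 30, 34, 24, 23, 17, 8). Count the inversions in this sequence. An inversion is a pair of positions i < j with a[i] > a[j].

For each element, count later entries that are smaller:
39 → 32, 30, 34, 24, 23, 17, 8 → 7
32 → 30, 24, 23, 17, 8 → 5
30 → 24, 23, 17, 8 → 4
34 → 24, 23, 17, 8 → 4
24 → 23, 17, 8 → 3
23 → 17, 8 → 2
17 → 8 → 1
8 → none → 0
Sum: 7 + 5 + 4 + 4 + 3 + 2 + 1 + 0 = 26

26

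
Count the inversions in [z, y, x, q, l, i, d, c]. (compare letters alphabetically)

28 inversions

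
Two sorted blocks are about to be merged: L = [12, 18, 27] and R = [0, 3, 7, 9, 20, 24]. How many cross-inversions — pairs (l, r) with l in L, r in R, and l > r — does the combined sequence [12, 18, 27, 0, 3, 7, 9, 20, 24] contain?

14 split inversions

Take each right-half value and tally the left-half values above it:
r = 0: 12, 18, 27 → 3
r = 3: 12, 18, 27 → 3
r = 7: 12, 18, 27 → 3
r = 9: 12, 18, 27 → 3
r = 20: 27 → 1
r = 24: 27 → 1
Cross-inversions: 3 + 3 + 3 + 3 + 1 + 1 = 14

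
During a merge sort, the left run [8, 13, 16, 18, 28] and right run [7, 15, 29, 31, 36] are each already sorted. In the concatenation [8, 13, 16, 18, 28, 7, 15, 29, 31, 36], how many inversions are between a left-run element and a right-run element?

Take each right-half value and tally the left-half values above it:
r = 7: 8, 13, 16, 18, 28 → 5
r = 15: 16, 18, 28 → 3
r = 29: none → 0
r = 31: none → 0
r = 36: none → 0
Cross-inversions: 5 + 3 + 0 + 0 + 0 = 8

8 cross-inversions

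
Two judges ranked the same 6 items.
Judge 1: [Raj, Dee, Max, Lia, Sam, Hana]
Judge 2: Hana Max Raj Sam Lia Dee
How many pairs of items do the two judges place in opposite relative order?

Assign each item its position (1..6) in the first ordering, then rewrite the second ordering as that position sequence:
positions: Raj→1, Dee→2, Max→3, Lia→4, Sam→5, Hana→6
second ordering as positions: [6, 3, 1, 5, 4, 2]
Discordant pairs = inversions in this position sequence.
6: 3, 1, 5, 4, 2 → 5
3: 1, 2 → 2
1: 0
5: 4, 2 → 2
4: 2 → 1
2: 0
Total: 5 + 2 + 0 + 2 + 1 + 0 = 10

There are 10 discordant pairs.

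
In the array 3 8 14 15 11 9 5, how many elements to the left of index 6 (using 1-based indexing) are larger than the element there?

3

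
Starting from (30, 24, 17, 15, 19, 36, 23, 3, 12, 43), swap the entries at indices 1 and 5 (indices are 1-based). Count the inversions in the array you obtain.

22

Positions 1 and 5 hold 30 and 19; after swapping, the array is [19, 24, 17, 15, 30, 36, 23, 3, 12, 43].
For each element, count later entries that are smaller:
19 → 17, 15, 3, 12 → 4
24 → 17, 15, 23, 3, 12 → 5
17 → 15, 3, 12 → 3
15 → 3, 12 → 2
30 → 23, 3, 12 → 3
36 → 23, 3, 12 → 3
23 → 3, 12 → 2
3 → none → 0
12 → none → 0
43 → none → 0
Sum: 4 + 5 + 3 + 2 + 3 + 3 + 2 + 0 + 0 + 0 = 22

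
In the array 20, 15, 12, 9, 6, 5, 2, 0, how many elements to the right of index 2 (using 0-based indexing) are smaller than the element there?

The element at index 2 is 12.
Elements after it: 9, 6, 5, 2, 0
Those smaller than 12: 9, 6, 5, 2, 0

5 such elements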